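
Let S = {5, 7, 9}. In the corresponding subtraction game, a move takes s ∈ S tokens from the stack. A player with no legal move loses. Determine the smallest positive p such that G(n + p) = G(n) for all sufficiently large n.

G(0) = 0
G(1) = mex{} = 0
G(2) = mex{} = 0
G(3) = mex{} = 0
G(4) = mex{} = 0
G(5) = mex{0} = 1
G(6) = mex{0} = 1
G(7) = mex{0,0} = 1
G(8) = mex{0,0} = 1
G(9) = mex{0,0,0} = 1
G(10) = mex{1,0,0} = 2
G(11) = mex{1,0,0} = 2
G(12) = mex{1,1,0} = 2
G(13) = mex{1,1,0} = 2
G(14) = mex{1,1,1} = 0
G(15) = mex{2,1,1} = 0
G(16) = mex{2,1,1} = 0
G(17) = mex{2,2,1} = 0
G(18) = mex{2,2,1} = 0
G(19) = mex{0,2,2} = 1
G(20) = mex{0,2,2} = 1
G(21) = mex{0,0,2} = 1
G(22) = mex{0,0,2} = 1
G(23) = mex{0,0,0} = 1
G(24) = mex{1,0,0} = 2
G(25) = mex{1,0,0} = 2
G(26) = mex{1,1,0} = 2
G(27) = mex{1,1,0} = 2
G(28) = mex{1,1,1} = 0
G(29) = mex{2,1,1} = 0
G(n+14) = G(n) holds for n = 0,…,8 (a full window of length max(S) = 9), so the sequence is purely periodic with period 14.

14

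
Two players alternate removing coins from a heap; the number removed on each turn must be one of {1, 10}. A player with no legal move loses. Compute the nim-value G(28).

0

G(0) = 0
G(1) = mex{0} = 1
G(2) = mex{1} = 0
G(3) = mex{0} = 1
G(4) = mex{1} = 0
G(5) = mex{0} = 1
G(6) = mex{1} = 0
G(7) = mex{0} = 1
G(8) = mex{1} = 0
G(9) = mex{0} = 1
G(10) = mex{1,0} = 2
G(11) = mex{2,1} = 0
G(12) = mex{0,0} = 1
G(13) = mex{1,1} = 0
G(14) = mex{0,0} = 1
G(15) = mex{1,1} = 0
G(16) = mex{0,0} = 1
G(17) = mex{1,1} = 0
G(18) = mex{0,0} = 1
G(19) = mex{1,1} = 0
G(20) = mex{0,2} = 1
G(21) = mex{1,0} = 2
G(22) = mex{2,1} = 0
G(23) = mex{0,0} = 1
G(24) = mex{1,1} = 0
G(25) = mex{0,0} = 1
G(26) = mex{1,1} = 0
G(27) = mex{0,0} = 1
G(28) = mex{1,1} = 0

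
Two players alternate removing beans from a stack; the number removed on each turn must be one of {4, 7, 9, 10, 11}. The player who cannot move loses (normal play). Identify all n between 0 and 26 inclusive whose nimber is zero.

n :  0  1  2  3  4  5  6  7  8  9 10 11 12 13 14 15 16 17 18 19 20 21 22 23 24 25 26
G :  0  0  0  0  1  1  1  1  2  2  2  2  3  3  3  0  0  0  0  1  1  1  1  2  2  2  2
P-positions are exactly the n with G(n) = 0.

0, 1, 2, 3, 15, 16, 17, 18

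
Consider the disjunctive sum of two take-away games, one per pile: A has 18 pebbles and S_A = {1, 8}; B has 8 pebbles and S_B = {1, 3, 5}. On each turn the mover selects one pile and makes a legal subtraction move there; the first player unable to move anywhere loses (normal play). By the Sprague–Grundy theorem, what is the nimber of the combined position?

0

Pile A, S = {1, 8}:
n :  0  1  2  3  4  5  6  7  8  9 10 11 12 13 14 15 16 17 18
G :  0  1  0  1  0  1  0  1  2  0  1  0  1  0  1  0  1  2  0
G_A(18) = 0.
Pile B, S = {1, 3, 5}:
G(0) = 0
G(1) = mex{0} = 1
G(2) = mex{1} = 0
G(3) = mex{0,0} = 1
G(4) = mex{1,1} = 0
G(5) = mex{0,0,0} = 1
G(6) = mex{1,1,1} = 0
G(7) = mex{0,0,0} = 1
G(8) = mex{1,1,1} = 0
G_B(8) = 0.
Combined Grundy value = 0 ⊕ 0 = 0.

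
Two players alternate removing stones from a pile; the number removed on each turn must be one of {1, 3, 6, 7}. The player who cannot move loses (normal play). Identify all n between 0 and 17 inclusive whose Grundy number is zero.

G(0) = 0
G(1) = mex{0} = 1
G(2) = mex{1} = 0
G(3) = mex{0,0} = 1
G(4) = mex{1,1} = 0
G(5) = mex{0,0} = 1
G(6) = mex{1,1,0} = 2
G(7) = mex{2,0,1,0} = 3
G(8) = mex{3,1,0,1} = 2
G(9) = mex{2,2,1,0} = 3
G(10) = mex{3,3,0,1} = 2
G(11) = mex{2,2,1,0} = 3
G(12) = mex{3,3,2,1} = 0
G(13) = mex{0,2,3,2} = 1
G(14) = mex{1,3,2,3} = 0
G(15) = mex{0,0,3,2} = 1
G(16) = mex{1,1,2,3} = 0
G(17) = mex{0,0,3,2} = 1
P-positions are exactly the n with G(n) = 0.

0, 2, 4, 12, 14, 16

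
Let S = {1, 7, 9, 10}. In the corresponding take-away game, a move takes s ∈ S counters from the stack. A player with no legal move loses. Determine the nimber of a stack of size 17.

G(0) = 0
G(1) = mex{0} = 1
G(2) = mex{1} = 0
G(3) = mex{0} = 1
G(4) = mex{1} = 0
G(5) = mex{0} = 1
G(6) = mex{1} = 0
G(7) = mex{0,0} = 1
G(8) = mex{1,1} = 0
G(9) = mex{0,0,0} = 1
G(10) = mex{1,1,1,0} = 2
G(11) = mex{2,0,0,1} = 3
G(12) = mex{3,1,1,0} = 2
G(13) = mex{2,0,0,1} = 3
G(14) = mex{3,1,1,0} = 2
G(15) = mex{2,0,0,1} = 3
G(16) = mex{3,1,1,0} = 2
G(17) = mex{2,2,0,1} = 3

3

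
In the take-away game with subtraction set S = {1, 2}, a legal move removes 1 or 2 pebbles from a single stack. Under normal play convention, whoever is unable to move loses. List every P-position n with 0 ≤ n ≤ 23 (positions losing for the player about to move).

n :  0  1  2  3  4  5  6  7  8  9 10 11 12 13 14 15 16 17 18 19 20 21 22 23
G :  0  1  2  0  1  2  0  1  2  0  1  2  0  1  2  0  1  2  0  1  2  0  1  2
P-positions are exactly the n with G(n) = 0.

0, 3, 6, 9, 12, 15, 18, 21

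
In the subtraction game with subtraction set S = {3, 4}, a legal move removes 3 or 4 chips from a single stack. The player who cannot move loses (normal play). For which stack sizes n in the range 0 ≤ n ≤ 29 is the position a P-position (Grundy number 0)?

0, 1, 2, 7, 8, 9, 14, 15, 16, 21, 22, 23, 28, 29

n :  0  1  2  3  4  5  6  7  8  9 10 11 12 13 14 15 16 17 18 19 20 21 22 23 24 25 26 27 28 29
G :  0  0  0  1  1  1  2  0  0  0  1  1  1  2  0  0  0  1  1  1  2  0  0  0  1  1  1  2  0  0
P-positions are exactly the n with G(n) = 0.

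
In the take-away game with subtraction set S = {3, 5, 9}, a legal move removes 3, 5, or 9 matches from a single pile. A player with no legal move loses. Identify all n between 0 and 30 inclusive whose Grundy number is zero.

0, 1, 2, 8, 12, 14, 16, 18, 20, 22, 24, 26, 28, 30

n :  0  1  2  3  4  5  6  7  8  9 10 11 12 13 14 15 16 17 18 19 20 21 22 23 24 25 26 27 28 29 30
G :  0  0  0  1  1  1  2  2  0  3  3  1  0  2  0  1  0  1  0  1  0  1  0  1  0  1  0  1  0  1  0
P-positions are exactly the n with G(n) = 0.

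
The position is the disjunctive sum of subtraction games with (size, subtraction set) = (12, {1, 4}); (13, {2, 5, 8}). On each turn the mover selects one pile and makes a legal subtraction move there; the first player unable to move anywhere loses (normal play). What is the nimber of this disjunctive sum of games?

Pile A, S = {1, 4}:
n :  0  1  2  3  4  5  6  7  8  9 10 11 12
G :  0  1  0  1  2  0  1  0  1  2  0  1  0
G_A(12) = 0.
Pile B, S = {2, 5, 8}:
G(0) = 0
G(1) = mex{} = 0
G(2) = mex{0} = 1
G(3) = mex{0} = 1
G(4) = mex{1} = 0
G(5) = mex{1,0} = 2
G(6) = mex{0,0} = 1
G(7) = mex{2,1} = 0
G(8) = mex{1,1,0} = 2
G(9) = mex{0,0,0} = 1
G(10) = mex{2,2,1} = 0
G(11) = mex{1,1,1} = 0
G(12) = mex{0,0,0} = 1
G(13) = mex{0,2,2} = 1
G_B(13) = 1.
Combined Grundy value = 0 ⊕ 1 = 1.

1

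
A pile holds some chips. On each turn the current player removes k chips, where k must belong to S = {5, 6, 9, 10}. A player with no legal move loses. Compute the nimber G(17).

0

n :  0  1  2  3  4  5  6  7  8  9 10 11 12 13 14 15 16 17
G :  0  0  0  0  0  1  1  1  1  1  2  2  2  2  2  0  0  0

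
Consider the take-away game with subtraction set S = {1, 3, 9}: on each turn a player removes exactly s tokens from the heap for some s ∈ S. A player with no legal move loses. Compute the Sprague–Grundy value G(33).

1

G(0) = 0
G(1) = mex{0} = 1
G(2) = mex{1} = 0
G(3) = mex{0,0} = 1
G(4) = mex{1,1} = 0
G(5) = mex{0,0} = 1
G(6) = mex{1,1} = 0
G(7) = mex{0,0} = 1
G(8) = mex{1,1} = 0
G(9) = mex{0,0,0} = 1
G(10) = mex{1,1,1} = 0
G(11) = mex{0,0,0} = 1
G(12) = mex{1,1,1} = 0
G(13) = mex{0,0,0} = 1
G(14) = mex{1,1,1} = 0
G(15) = mex{0,0,0} = 1
G(16) = mex{1,1,1} = 0
G(17) = mex{0,0,0} = 1
G(18) = mex{1,1,1} = 0
G(19) = mex{0,0,0} = 1
G(20) = mex{1,1,1} = 0
G(21) = mex{0,0,0} = 1
G(22) = mex{1,1,1} = 0
G(23) = mex{0,0,0} = 1
G(24) = mex{1,1,1} = 0
G(25) = mex{0,0,0} = 1
G(26) = mex{1,1,1} = 0
G(27) = mex{0,0,0} = 1
G(28) = mex{1,1,1} = 0
G(29) = mex{0,0,0} = 1
G(30) = mex{1,1,1} = 0
G(31) = mex{0,0,0} = 1
G(32) = mex{1,1,1} = 0
G(33) = mex{0,0,0} = 1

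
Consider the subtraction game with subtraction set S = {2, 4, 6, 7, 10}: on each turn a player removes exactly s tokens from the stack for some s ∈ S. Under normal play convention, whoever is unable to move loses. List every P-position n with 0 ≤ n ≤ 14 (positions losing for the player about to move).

0, 1, 9, 12

G(0) = 0
G(1) = mex{} = 0
G(2) = mex{0} = 1
G(3) = mex{0} = 1
G(4) = mex{1,0} = 2
G(5) = mex{1,0} = 2
G(6) = mex{2,1,0} = 3
G(7) = mex{2,1,0,0} = 3
G(8) = mex{3,2,1,0} = 4
G(9) = mex{3,2,1,1} = 0
G(10) = mex{4,3,2,1,0} = 5
G(11) = mex{0,3,2,2,0} = 1
G(12) = mex{5,4,3,2,1} = 0
G(13) = mex{1,0,3,3,1} = 2
G(14) = mex{0,5,4,3,2} = 1
P-positions are exactly the n with G(n) = 0.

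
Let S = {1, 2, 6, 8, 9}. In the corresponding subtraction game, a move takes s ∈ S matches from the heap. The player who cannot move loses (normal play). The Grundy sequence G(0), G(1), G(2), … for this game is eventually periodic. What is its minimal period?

7

G(0) = 0
G(1) = mex{0} = 1
G(2) = mex{1,0} = 2
G(3) = mex{2,1} = 0
G(4) = mex{0,2} = 1
G(5) = mex{1,0} = 2
G(6) = mex{2,1,0} = 3
G(7) = mex{3,2,1} = 0
G(8) = mex{0,3,2,0} = 1
G(9) = mex{1,0,0,1,0} = 2
G(10) = mex{2,1,1,2,1} = 0
G(11) = mex{0,2,2,0,2} = 1
G(12) = mex{1,0,3,1,0} = 2
G(13) = mex{2,1,0,2,1} = 3
G(14) = mex{3,2,1,3,2} = 0
G(15) = mex{0,3,2,0,3} = 1
G(16) = mex{1,0,0,1,0} = 2
G(17) = mex{2,1,1,2,1} = 0
G(n+7) = G(n) holds for n = 0,…,8 (a full window of length max(S) = 9), so the sequence is purely periodic with period 7.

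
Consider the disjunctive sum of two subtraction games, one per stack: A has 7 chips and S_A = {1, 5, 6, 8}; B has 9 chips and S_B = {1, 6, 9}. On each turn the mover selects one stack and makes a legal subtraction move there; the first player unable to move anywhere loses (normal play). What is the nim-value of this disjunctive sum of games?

Stack A, S = {1, 5, 6, 8}:
n : 0 1 2 3 4 5 6 7
G : 0 1 0 1 0 1 2 3
G_A(7) = 3.
Stack B, S = {1, 6, 9}:
G(0) = 0
G(1) = mex{0} = 1
G(2) = mex{1} = 0
G(3) = mex{0} = 1
G(4) = mex{1} = 0
G(5) = mex{0} = 1
G(6) = mex{1,0} = 2
G(7) = mex{2,1} = 0
G(8) = mex{0,0} = 1
G(9) = mex{1,1,0} = 2
G_B(9) = 2.
Combined Grundy value = 3 ⊕ 2 = 1.

1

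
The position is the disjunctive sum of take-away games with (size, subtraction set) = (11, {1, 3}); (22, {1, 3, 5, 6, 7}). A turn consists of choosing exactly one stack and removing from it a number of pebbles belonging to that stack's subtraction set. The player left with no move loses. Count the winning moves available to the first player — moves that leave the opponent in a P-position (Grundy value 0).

2

Stack A, S = {1, 3}:
n :  0  1  2  3  4  5  6  7  8  9 10 11
G :  0  1  0  1  0  1  0  1  0  1  0  1
G_A(11) = 1.
Stack B, S = {1, 3, 5, 6, 7}:
G(0) = 0
G(1) = mex{0} = 1
G(2) = mex{1} = 0
G(3) = mex{0,0} = 1
G(4) = mex{1,1} = 0
G(5) = mex{0,0,0} = 1
G(6) = mex{1,1,1,0} = 2
G(7) = mex{2,0,0,1,0} = 3
G(8) = mex{3,1,1,0,1} = 2
G(9) = mex{2,2,0,1,0} = 3
G(10) = mex{3,3,1,0,1} = 2
G(11) = mex{2,2,2,1,0} = 3
G(12) = mex{3,3,3,2,1} = 0
G(13) = mex{0,2,2,3,2} = 1
G(14) = mex{1,3,3,2,3} = 0
G(15) = mex{0,0,2,3,2} = 1
G(16) = mex{1,1,3,2,3} = 0
G(17) = mex{0,0,0,3,2} = 1
G(18) = mex{1,1,1,0,3} = 2
G(19) = mex{2,0,0,1,0} = 3
G(20) = mex{3,1,1,0,1} = 2
G(21) = mex{2,2,0,1,0} = 3
G(22) = mex{3,3,1,0,1} = 2
G_B(22) = 2.
Combined Grundy value = 1 ⊕ 2 = 3.
A winning move leaves total XOR = 0, i.e. changes one component's Grundy value g to g ⊕ X where X is the current total.
Stack A: need g' = 1⊕3 = 2. Options: 11−1→G=0, 11−3→G=0. Hits: 0.
Stack B: need g' = 2⊕3 = 1. Options: 22−1→G=3, 22−3→G=3, 22−5→G=1, 22−6→G=0, 22−7→G=1. Hits: 2.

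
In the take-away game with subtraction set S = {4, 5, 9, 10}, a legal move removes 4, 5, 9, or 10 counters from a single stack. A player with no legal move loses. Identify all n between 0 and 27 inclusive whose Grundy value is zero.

0, 1, 2, 3, 14, 15, 16, 17

n :  0  1  2  3  4  5  6  7  8  9 10 11 12 13 14 15 16 17 18 19 20 21 22 23 24 25 26 27
G :  0  0  0  0  1  1  1  1  2  2  2  2  3  3  0  0  0  0  1  1  1  1  2  2  2  2  3  3
P-positions are exactly the n with G(n) = 0.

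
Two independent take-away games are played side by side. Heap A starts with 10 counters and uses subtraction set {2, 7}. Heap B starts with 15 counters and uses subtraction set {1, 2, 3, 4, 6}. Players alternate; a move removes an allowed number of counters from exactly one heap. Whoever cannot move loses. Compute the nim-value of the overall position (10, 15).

Heap A, S = {2, 7}:
G(0) = 0
G(1) = mex{} = 0
G(2) = mex{0} = 1
G(3) = mex{0} = 1
G(4) = mex{1} = 0
G(5) = mex{1} = 0
G(6) = mex{0} = 1
G(7) = mex{0,0} = 1
G(8) = mex{1,0} = 2
G(9) = mex{1,1} = 0
G(10) = mex{2,1} = 0
G_A(10) = 0.
Heap B, S = {1, 2, 3, 4, 6}:
G(0) = 0
G(1) = mex{0} = 1
G(2) = mex{1,0} = 2
G(3) = mex{2,1,0} = 3
G(4) = mex{3,2,1,0} = 4
G(5) = mex{4,3,2,1} = 0
G(6) = mex{0,4,3,2,0} = 1
G(7) = mex{1,0,4,3,1} = 2
G(8) = mex{2,1,0,4,2} = 3
G(9) = mex{3,2,1,0,3} = 4
G(10) = mex{4,3,2,1,4} = 0
G(11) = mex{0,4,3,2,0} = 1
G(12) = mex{1,0,4,3,1} = 2
G(13) = mex{2,1,0,4,2} = 3
G(14) = mex{3,2,1,0,3} = 4
G(15) = mex{4,3,2,1,4} = 0
G_B(15) = 0.
Combined Grundy value = 0 ⊕ 0 = 0.

0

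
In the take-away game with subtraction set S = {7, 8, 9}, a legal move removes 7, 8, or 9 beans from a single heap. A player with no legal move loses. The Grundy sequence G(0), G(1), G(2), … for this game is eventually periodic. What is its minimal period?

n :  0  1  2  3  4  5  6  7  8  9 10 11 12 13 14 15 16 17 18 19 20 21 22 23 24 25 26 27 28 29 30 31 32 33
G :  0  0  0  0  0  0  0  1  1  1  1  1  1  1  2  2  0  0  0  0  0  0  0  1  1  1  1  1  1  1  2  2  0  0
G(n+16) = G(n) holds for n = 0,…,8 (a full window of length max(S) = 9), so the sequence is purely periodic with period 16.

16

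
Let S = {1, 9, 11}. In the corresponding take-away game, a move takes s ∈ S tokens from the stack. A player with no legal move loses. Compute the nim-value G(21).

n :  0  1  2  3  4  5  6  7  8  9 10 11 12 13 14 15 16 17 18 19 20 21
G :  0  1  0  1  0  1  0  1  0  1  0  1  0  1  0  1  0  1  0  1  0  1

1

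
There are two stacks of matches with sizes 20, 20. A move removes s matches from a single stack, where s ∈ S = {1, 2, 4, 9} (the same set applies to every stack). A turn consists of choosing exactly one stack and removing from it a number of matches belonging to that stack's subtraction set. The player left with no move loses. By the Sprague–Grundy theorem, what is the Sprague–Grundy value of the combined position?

All stacks use S = {1, 2, 4, 9}:
n :  0  1  2  3  4  5  6  7  8  9 10 11 12 13 14 15 16 17 18 19 20
G :  0  1  2  0  1  2  0  1  2  3  4  0  1  2  0  1  2  0  1  2  3
Stack A: G(20) = 3.
Stack B: G(20) = 3.
Combined Grundy value = 3 ⊕ 3 = 0.

0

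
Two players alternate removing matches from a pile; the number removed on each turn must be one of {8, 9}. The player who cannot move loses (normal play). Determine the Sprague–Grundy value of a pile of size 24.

0

n :  0  1  2  3  4  5  6  7  8  9 10 11 12 13 14 15 16 17 18 19 20 21 22 23 24
G :  0  0  0  0  0  0  0  0  1  1  1  1  1  1  1  1  2  0  0  0  0  0  0  0  0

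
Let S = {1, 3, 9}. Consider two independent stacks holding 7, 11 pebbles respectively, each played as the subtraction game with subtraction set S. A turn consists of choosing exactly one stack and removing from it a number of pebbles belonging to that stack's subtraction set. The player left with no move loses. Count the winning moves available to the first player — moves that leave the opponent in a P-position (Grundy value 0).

0

All stacks use S = {1, 3, 9}:
G(0) = 0
G(1) = mex{0} = 1
G(2) = mex{1} = 0
G(3) = mex{0,0} = 1
G(4) = mex{1,1} = 0
G(5) = mex{0,0} = 1
G(6) = mex{1,1} = 0
G(7) = mex{0,0} = 1
G(8) = mex{1,1} = 0
G(9) = mex{0,0,0} = 1
G(10) = mex{1,1,1} = 0
G(11) = mex{0,0,0} = 1
Stack A: G(7) = 1.
Stack B: G(11) = 1.
Combined Grundy value = 1 ⊕ 1 = 0.
A winning move leaves total XOR = 0, i.e. changes one component's Grundy value g to g ⊕ X where X is the current total.
Stack A: target g' = 1⊕0 = 1, but every legal move changes the Grundy value (mex property), so 0 moves.
Stack B: target g' = 1⊕0 = 1, but every legal move changes the Grundy value (mex property), so 0 moves.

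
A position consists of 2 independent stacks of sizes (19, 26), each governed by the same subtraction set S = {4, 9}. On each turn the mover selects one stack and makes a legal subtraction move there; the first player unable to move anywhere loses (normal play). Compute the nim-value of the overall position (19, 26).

1

All stacks use S = {4, 9}:
G(0) = 0
G(1) = mex{} = 0
G(2) = mex{} = 0
G(3) = mex{} = 0
G(4) = mex{0} = 1
G(5) = mex{0} = 1
G(6) = mex{0} = 1
G(7) = mex{0} = 1
G(8) = mex{1} = 0
G(9) = mex{1,0} = 2
G(10) = mex{1,0} = 2
G(11) = mex{1,0} = 2
G(12) = mex{0,0} = 1
G(13) = mex{2,1} = 0
G(14) = mex{2,1} = 0
G(15) = mex{2,1} = 0
G(16) = mex{1,1} = 0
G(17) = mex{0,0} = 1
G(18) = mex{0,2} = 1
G(19) = mex{0,2} = 1
G(20) = mex{0,2} = 1
G(21) = mex{1,1} = 0
G(22) = mex{1,0} = 2
G(23) = mex{1,0} = 2
G(24) = mex{1,0} = 2
G(25) = mex{0,0} = 1
G(26) = mex{2,1} = 0
Stack A: G(19) = 1.
Stack B: G(26) = 0.
Combined Grundy value = 1 ⊕ 0 = 1.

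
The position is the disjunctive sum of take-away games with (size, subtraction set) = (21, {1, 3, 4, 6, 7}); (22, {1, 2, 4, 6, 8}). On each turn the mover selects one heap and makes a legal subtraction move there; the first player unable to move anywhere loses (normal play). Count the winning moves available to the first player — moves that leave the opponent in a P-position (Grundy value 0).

Heap A, S = {1, 3, 4, 6, 7}:
n :  0  1  2  3  4  5  6  7  8  9 10 11 12 13 14 15 16 17 18 19 20 21
G :  0  1  0  1  2  3  2  3  4  5  0  1  0  1  2  3  2  3  4  5  0  1
G_A(21) = 1.
Heap B, S = {1, 2, 4, 6, 8}:
n :  0  1  2  3  4  5  6  7  8  9 10 11 12 13 14 15 16 17 18 19 20 21 22
G :  0  1  2  0  1  2  3  4  5  3  0  1  2  0  1  2  3  4  5  3  0  1  2
G_B(22) = 2.
Combined Grundy value = 1 ⊕ 2 = 3.
A winning move leaves total XOR = 0, i.e. changes one component's Grundy value g to g ⊕ X where X is the current total.
Heap A: need g' = 1⊕3 = 2. Options: 21−1→G=0, 21−3→G=4, 21−4→G=3, 21−6→G=3, 21−7→G=2. Hits: 1.
Heap B: need g' = 2⊕3 = 1. Options: 22−1→G=1, 22−2→G=0, 22−4→G=5, 22−6→G=3, 22−8→G=1. Hits: 2.

3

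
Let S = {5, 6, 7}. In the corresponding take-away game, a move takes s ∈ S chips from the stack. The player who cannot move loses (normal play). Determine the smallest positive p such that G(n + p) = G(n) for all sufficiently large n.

n :  0  1  2  3  4  5  6  7  8  9 10 11 12 13 14 15 16 17 18 19 20 21 22 23 24 25
G :  0  0  0  0  0  1  1  1  1  1  2  2  0  0  0  0  0  1  1  1  1  1  2  2  0  0
G(n+12) = G(n) holds for n = 0,…,6 (a full window of length max(S) = 7), so the sequence is purely periodic with period 12.

12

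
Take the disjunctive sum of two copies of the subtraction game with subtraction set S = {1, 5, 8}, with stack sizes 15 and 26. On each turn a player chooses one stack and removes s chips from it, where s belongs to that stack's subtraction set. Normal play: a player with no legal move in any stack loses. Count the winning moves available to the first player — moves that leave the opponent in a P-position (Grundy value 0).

0

All stacks use S = {1, 5, 8}:
n :  0  1  2  3  4  5  6  7  8  9 10 11 12 13 14 15 16 17 18 19 20 21 22 23 24 25 26
G :  0  1  0  1  0  1  0  1  2  3  2  3  2  0  1  0  1  0  1  0  1  2  3  2  3  2  0
Stack A: G(15) = 0.
Stack B: G(26) = 0.
Combined Grundy value = 0 ⊕ 0 = 0.
A winning move leaves total XOR = 0, i.e. changes one component's Grundy value g to g ⊕ X where X is the current total.
Stack A: target g' = 0⊕0 = 0, but every legal move changes the Grundy value (mex property), so 0 moves.
Stack B: target g' = 0⊕0 = 0, but every legal move changes the Grundy value (mex property), so 0 moves.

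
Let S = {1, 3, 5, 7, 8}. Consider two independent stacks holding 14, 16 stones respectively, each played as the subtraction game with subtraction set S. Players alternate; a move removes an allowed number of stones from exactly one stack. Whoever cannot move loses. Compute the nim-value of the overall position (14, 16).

3

All stacks use S = {1, 3, 5, 7, 8}:
G(0) = 0
G(1) = mex{0} = 1
G(2) = mex{1} = 0
G(3) = mex{0,0} = 1
G(4) = mex{1,1} = 0
G(5) = mex{0,0,0} = 1
G(6) = mex{1,1,1} = 0
G(7) = mex{0,0,0,0} = 1
G(8) = mex{1,1,1,1,0} = 2
G(9) = mex{2,0,0,0,1} = 3
G(10) = mex{3,1,1,1,0} = 2
G(11) = mex{2,2,0,0,1} = 3
G(12) = mex{3,3,1,1,0} = 2
G(13) = mex{2,2,2,0,1} = 3
G(14) = mex{3,3,3,1,0} = 2
G(15) = mex{2,2,2,2,1} = 0
G(16) = mex{0,3,3,3,2} = 1
Stack A: G(14) = 2.
Stack B: G(16) = 1.
Combined Grundy value = 2 ⊕ 1 = 3.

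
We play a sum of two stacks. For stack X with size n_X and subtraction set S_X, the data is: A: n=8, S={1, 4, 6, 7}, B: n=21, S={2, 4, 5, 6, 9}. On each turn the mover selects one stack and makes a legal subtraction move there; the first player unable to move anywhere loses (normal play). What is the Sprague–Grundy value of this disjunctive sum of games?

Stack A, S = {1, 4, 6, 7}:
G(0) = 0
G(1) = mex{0} = 1
G(2) = mex{1} = 0
G(3) = mex{0} = 1
G(4) = mex{1,0} = 2
G(5) = mex{2,1} = 0
G(6) = mex{0,0,0} = 1
G(7) = mex{1,1,1,0} = 2
G(8) = mex{2,2,0,1} = 3
G_A(8) = 3.
Stack B, S = {2, 4, 5, 6, 9}:
n :  0  1  2  3  4  5  6  7  8  9 10 11 12 13 14 15 16 17 18 19 20 21
G :  0  0  1  1  2  2  3  3  0  4  1  0  2  1  3  2  4  3  0  0  1  1
G_B(21) = 1.
Combined Grundy value = 3 ⊕ 1 = 2.

2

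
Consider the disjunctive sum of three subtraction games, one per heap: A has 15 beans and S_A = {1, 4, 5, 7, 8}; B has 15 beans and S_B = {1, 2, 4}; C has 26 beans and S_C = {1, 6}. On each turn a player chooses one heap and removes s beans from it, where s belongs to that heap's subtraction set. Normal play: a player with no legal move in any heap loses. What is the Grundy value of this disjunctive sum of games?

3

Heap A, S = {1, 4, 5, 7, 8}:
n :  0  1  2  3  4  5  6  7  8  9 10 11 12 13 14 15
G :  0  1  0  1  2  3  2  3  4  5  4  0  1  0  1  2
G_A(15) = 2.
Heap B, S = {1, 2, 4}:
n :  0  1  2  3  4  5  6  7  8  9 10 11 12 13 14 15
G :  0  1  2  0  1  2  0  1  2  0  1  2  0  1  2  0
G_B(15) = 0.
Heap C, S = {1, 6}:
n :  0  1  2  3  4  5  6  7  8  9 10 11 12 13 14 15 16 17 18 19 20 21 22 23 24 25 26
G :  0  1  0  1  0  1  2  0  1  0  1  0  1  2  0  1  0  1  0  1  2  0  1  0  1  0  1
G_C(26) = 1.
Combined Grundy value = 2 ⊕ 0 ⊕ 1 = 3.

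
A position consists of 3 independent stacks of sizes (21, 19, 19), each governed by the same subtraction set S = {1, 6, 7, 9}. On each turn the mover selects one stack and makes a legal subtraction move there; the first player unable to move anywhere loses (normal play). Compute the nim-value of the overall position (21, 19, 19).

3

All stacks use S = {1, 6, 7, 9}:
G(0) = 0
G(1) = mex{0} = 1
G(2) = mex{1} = 0
G(3) = mex{0} = 1
G(4) = mex{1} = 0
G(5) = mex{0} = 1
G(6) = mex{1,0} = 2
G(7) = mex{2,1,0} = 3
G(8) = mex{3,0,1} = 2
G(9) = mex{2,1,0,0} = 3
G(10) = mex{3,0,1,1} = 2
G(11) = mex{2,1,0,0} = 3
G(12) = mex{3,2,1,1} = 0
G(13) = mex{0,3,2,0} = 1
G(14) = mex{1,2,3,1} = 0
G(15) = mex{0,3,2,2} = 1
G(16) = mex{1,2,3,3} = 0
G(17) = mex{0,3,2,2} = 1
G(18) = mex{1,0,3,3} = 2
G(19) = mex{2,1,0,2} = 3
G(20) = mex{3,0,1,3} = 2
G(21) = mex{2,1,0,0} = 3
Stack A: G(21) = 3.
Stack B: G(19) = 3.
Stack C: G(19) = 3.
Combined Grundy value = 3 ⊕ 3 ⊕ 3 = 3.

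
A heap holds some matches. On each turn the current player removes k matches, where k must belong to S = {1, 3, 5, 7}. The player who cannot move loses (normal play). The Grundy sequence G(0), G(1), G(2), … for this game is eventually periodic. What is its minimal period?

2

n :  0  1  2  3  4  5  6  7  8  9 10 11 12 13 14
G :  0  1  0  1  0  1  0  1  0  1  0  1  0  1  0
G(n+2) = G(n) holds for n = 0,…,6 (a full window of length max(S) = 7), so the sequence is purely periodic with period 2.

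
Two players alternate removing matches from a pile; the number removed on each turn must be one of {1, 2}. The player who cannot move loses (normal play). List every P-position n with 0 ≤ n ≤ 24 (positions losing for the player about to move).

G(0) = 0
G(1) = mex{0} = 1
G(2) = mex{1,0} = 2
G(3) = mex{2,1} = 0
G(4) = mex{0,2} = 1
G(5) = mex{1,0} = 2
G(6) = mex{2,1} = 0
G(7) = mex{0,2} = 1
G(8) = mex{1,0} = 2
G(9) = mex{2,1} = 0
G(10) = mex{0,2} = 1
G(11) = mex{1,0} = 2
G(12) = mex{2,1} = 0
G(13) = mex{0,2} = 1
G(14) = mex{1,0} = 2
G(15) = mex{2,1} = 0
G(16) = mex{0,2} = 1
G(17) = mex{1,0} = 2
G(18) = mex{2,1} = 0
G(19) = mex{0,2} = 1
G(20) = mex{1,0} = 2
G(21) = mex{2,1} = 0
G(22) = mex{0,2} = 1
G(23) = mex{1,0} = 2
G(24) = mex{2,1} = 0
P-positions are exactly the n with G(n) = 0.

0, 3, 6, 9, 12, 15, 18, 21, 24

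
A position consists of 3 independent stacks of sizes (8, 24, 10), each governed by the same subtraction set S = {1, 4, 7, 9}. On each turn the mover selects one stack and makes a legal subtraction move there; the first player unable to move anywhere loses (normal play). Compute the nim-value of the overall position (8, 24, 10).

0

All stacks use S = {1, 4, 7, 9}:
G(0) = 0
G(1) = mex{0} = 1
G(2) = mex{1} = 0
G(3) = mex{0} = 1
G(4) = mex{1,0} = 2
G(5) = mex{2,1} = 0
G(6) = mex{0,0} = 1
G(7) = mex{1,1,0} = 2
G(8) = mex{2,2,1} = 0
G(9) = mex{0,0,0,0} = 1
G(10) = mex{1,1,1,1} = 0
G(11) = mex{0,2,2,0} = 1
G(12) = mex{1,0,0,1} = 2
G(13) = mex{2,1,1,2} = 0
G(14) = mex{0,0,2,0} = 1
G(15) = mex{1,1,0,1} = 2
G(16) = mex{2,2,1,2} = 0
G(17) = mex{0,0,0,0} = 1
G(18) = mex{1,1,1,1} = 0
G(19) = mex{0,2,2,0} = 1
G(20) = mex{1,0,0,1} = 2
G(21) = mex{2,1,1,2} = 0
G(22) = mex{0,0,2,0} = 1
G(23) = mex{1,1,0,1} = 2
G(24) = mex{2,2,1,2} = 0
Stack A: G(8) = 0.
Stack B: G(24) = 0.
Stack C: G(10) = 0.
Combined Grundy value = 0 ⊕ 0 ⊕ 0 = 0.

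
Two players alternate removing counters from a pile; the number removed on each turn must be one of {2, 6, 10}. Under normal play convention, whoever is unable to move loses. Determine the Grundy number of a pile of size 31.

G(0) = 0
G(1) = mex{} = 0
G(2) = mex{0} = 1
G(3) = mex{0} = 1
G(4) = mex{1} = 0
G(5) = mex{1} = 0
G(6) = mex{0,0} = 1
G(7) = mex{0,0} = 1
G(8) = mex{1,1} = 0
G(9) = mex{1,1} = 0
G(10) = mex{0,0,0} = 1
G(11) = mex{0,0,0} = 1
G(12) = mex{1,1,1} = 0
G(13) = mex{1,1,1} = 0
G(14) = mex{0,0,0} = 1
G(15) = mex{0,0,0} = 1
G(16) = mex{1,1,1} = 0
G(17) = mex{1,1,1} = 0
G(18) = mex{0,0,0} = 1
G(19) = mex{0,0,0} = 1
G(20) = mex{1,1,1} = 0
G(21) = mex{1,1,1} = 0
G(22) = mex{0,0,0} = 1
G(23) = mex{0,0,0} = 1
G(24) = mex{1,1,1} = 0
G(25) = mex{1,1,1} = 0
G(26) = mex{0,0,0} = 1
G(27) = mex{0,0,0} = 1
G(28) = mex{1,1,1} = 0
G(29) = mex{1,1,1} = 0
G(30) = mex{0,0,0} = 1
G(31) = mex{0,0,0} = 1

1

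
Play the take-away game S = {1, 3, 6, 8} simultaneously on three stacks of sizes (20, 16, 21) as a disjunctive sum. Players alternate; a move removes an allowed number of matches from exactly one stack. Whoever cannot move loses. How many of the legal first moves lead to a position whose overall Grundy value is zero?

2

All stacks use S = {1, 3, 6, 8}:
G(0) = 0
G(1) = mex{0} = 1
G(2) = mex{1} = 0
G(3) = mex{0,0} = 1
G(4) = mex{1,1} = 0
G(5) = mex{0,0} = 1
G(6) = mex{1,1,0} = 2
G(7) = mex{2,0,1} = 3
G(8) = mex{3,1,0,0} = 2
G(9) = mex{2,2,1,1} = 0
G(10) = mex{0,3,0,0} = 1
G(11) = mex{1,2,1,1} = 0
G(12) = mex{0,0,2,0} = 1
G(13) = mex{1,1,3,1} = 0
G(14) = mex{0,0,2,2} = 1
G(15) = mex{1,1,0,3} = 2
G(16) = mex{2,0,1,2} = 3
G(17) = mex{3,1,0,0} = 2
G(18) = mex{2,2,1,1} = 0
G(19) = mex{0,3,0,0} = 1
G(20) = mex{1,2,1,1} = 0
G(21) = mex{0,0,2,0} = 1
Stack A: G(20) = 0.
Stack B: G(16) = 3.
Stack C: G(21) = 1.
Combined Grundy value = 0 ⊕ 3 ⊕ 1 = 2.
A winning move leaves total XOR = 0, i.e. changes one component's Grundy value g to g ⊕ X where X is the current total.
Stack A: need g' = 0⊕2 = 2. Options: 20−1→G=1, 20−3→G=2, 20−6→G=1, 20−8→G=1. Hits: 1.
Stack B: need g' = 3⊕2 = 1. Options: 16−1→G=2, 16−3→G=0, 16−6→G=1, 16−8→G=2. Hits: 1.
Stack C: need g' = 1⊕2 = 3. Options: 21−1→G=0, 21−3→G=0, 21−6→G=2, 21−8→G=0. Hits: 0.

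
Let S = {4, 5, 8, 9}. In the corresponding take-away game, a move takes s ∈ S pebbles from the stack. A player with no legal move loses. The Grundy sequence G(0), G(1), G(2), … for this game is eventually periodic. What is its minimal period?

13

n :  0  1  2  3  4  5  6  7  8  9 10 11 12 13 14 15 16 17 18 19 20 21 22 23 24 25 26 27
G :  0  0  0  0  1  1  1  1  2  2  2  2  3  0  0  0  0  1  1  1  1  2  2  2  2  3  0  0
G(n+13) = G(n) holds for n = 0,…,8 (a full window of length max(S) = 9), so the sequence is purely periodic with period 13.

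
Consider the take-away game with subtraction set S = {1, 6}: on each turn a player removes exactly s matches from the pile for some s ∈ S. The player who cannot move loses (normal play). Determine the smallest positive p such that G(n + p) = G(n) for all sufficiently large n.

7

n :  0  1  2  3  4  5  6  7  8  9 10 11 12 13 14 15
G :  0  1  0  1  0  1  2  0  1  0  1  0  1  2  0  1
G(n+7) = G(n) holds for n = 0,…,5 (a full window of length max(S) = 6), so the sequence is purely periodic with period 7.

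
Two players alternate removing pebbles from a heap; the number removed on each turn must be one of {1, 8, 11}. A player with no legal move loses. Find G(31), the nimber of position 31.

G(0) = 0
G(1) = mex{0} = 1
G(2) = mex{1} = 0
G(3) = mex{0} = 1
G(4) = mex{1} = 0
G(5) = mex{0} = 1
G(6) = mex{1} = 0
G(7) = mex{0} = 1
G(8) = mex{1,0} = 2
G(9) = mex{2,1} = 0
G(10) = mex{0,0} = 1
G(11) = mex{1,1,0} = 2
G(12) = mex{2,0,1} = 3
G(13) = mex{3,1,0} = 2
G(14) = mex{2,0,1} = 3
G(15) = mex{3,1,0} = 2
G(16) = mex{2,2,1} = 0
G(17) = mex{0,0,0} = 1
G(18) = mex{1,1,1} = 0
G(19) = mex{0,2,2} = 1
G(20) = mex{1,3,0} = 2
G(21) = mex{2,2,1} = 0
G(22) = mex{0,3,2} = 1
G(23) = mex{1,2,3} = 0
G(24) = mex{0,0,2} = 1
G(25) = mex{1,1,3} = 0
G(26) = mex{0,0,2} = 1
G(27) = mex{1,1,0} = 2
G(28) = mex{2,2,1} = 0
G(29) = mex{0,0,0} = 1
G(30) = mex{1,1,1} = 0
G(31) = mex{0,0,2} = 1

1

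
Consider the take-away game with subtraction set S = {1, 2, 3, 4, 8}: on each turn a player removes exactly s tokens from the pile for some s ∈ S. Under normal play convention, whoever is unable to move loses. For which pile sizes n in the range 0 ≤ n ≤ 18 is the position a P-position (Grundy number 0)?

n :  0  1  2  3  4  5  6  7  8  9 10 11 12 13 14 15 16 17 18
G :  0  1  2  3  4  0  1  2  3  4  0  1  2  3  4  0  1  2  3
P-positions are exactly the n with G(n) = 0.

0, 5, 10, 15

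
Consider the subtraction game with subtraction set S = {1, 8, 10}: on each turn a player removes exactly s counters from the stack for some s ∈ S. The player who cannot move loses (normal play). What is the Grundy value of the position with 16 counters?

1

n :  0  1  2  3  4  5  6  7  8  9 10 11 12 13 14 15 16
G :  0  1  0  1  0  1  0  1  2  0  1  0  1  0  1  0  1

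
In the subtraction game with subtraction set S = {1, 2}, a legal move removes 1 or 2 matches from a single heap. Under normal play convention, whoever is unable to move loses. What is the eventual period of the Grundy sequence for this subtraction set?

G(0) = 0
G(1) = mex{0} = 1
G(2) = mex{1,0} = 2
G(3) = mex{2,1} = 0
G(4) = mex{0,2} = 1
G(5) = mex{1,0} = 2
G(6) = mex{2,1} = 0
G(7) = mex{0,2} = 1
G(8) = mex{1,0} = 2
G(9) = mex{2,1} = 0
G(10) = mex{0,2} = 1
G(11) = mex{1,0} = 2
G(12) = mex{2,1} = 0
G(13) = mex{0,2} = 1
G(14) = mex{1,0} = 2
G(n+3) = G(n) holds for n = 0,…,1 (a full window of length max(S) = 2), so the sequence is purely periodic with period 3.

3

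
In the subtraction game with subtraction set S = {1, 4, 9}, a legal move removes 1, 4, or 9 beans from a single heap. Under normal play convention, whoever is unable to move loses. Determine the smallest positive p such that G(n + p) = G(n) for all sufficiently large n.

5

G(0) = 0
G(1) = mex{0} = 1
G(2) = mex{1} = 0
G(3) = mex{0} = 1
G(4) = mex{1,0} = 2
G(5) = mex{2,1} = 0
G(6) = mex{0,0} = 1
G(7) = mex{1,1} = 0
G(8) = mex{0,2} = 1
G(9) = mex{1,0,0} = 2
G(10) = mex{2,1,1} = 0
G(11) = mex{0,0,0} = 1
G(12) = mex{1,1,1} = 0
G(13) = mex{0,2,2} = 1
G(14) = mex{1,0,0} = 2
G(15) = mex{2,1,1} = 0
G(n+5) = G(n) holds for n = 0,…,8 (a full window of length max(S) = 9), so the sequence is purely periodic with period 5.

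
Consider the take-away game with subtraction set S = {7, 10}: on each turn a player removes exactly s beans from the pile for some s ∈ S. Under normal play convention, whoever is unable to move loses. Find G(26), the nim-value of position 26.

n :  0  1  2  3  4  5  6  7  8  9 10 11 12 13 14 15 16 17 18 19 20 21 22 23 24 25 26
G :  0  0  0  0  0  0  0  1  1  1  1  1  1  1  2  2  2  0  0  0  0  0  0  0  1  1  1

1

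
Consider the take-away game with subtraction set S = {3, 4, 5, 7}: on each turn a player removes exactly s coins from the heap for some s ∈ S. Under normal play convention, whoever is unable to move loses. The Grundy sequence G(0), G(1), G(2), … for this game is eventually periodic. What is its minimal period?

n :  0  1  2  3  4  5  6  7  8  9 10 11 12 13 14 15 16 17 18 19 20 21
G :  0  0  0  1  1  1  2  2  2  3  0  0  0  1  1  1  2  2  2  3  0  0
G(n+10) = G(n) holds for n = 0,…,6 (a full window of length max(S) = 7), so the sequence is purely periodic with period 10.

10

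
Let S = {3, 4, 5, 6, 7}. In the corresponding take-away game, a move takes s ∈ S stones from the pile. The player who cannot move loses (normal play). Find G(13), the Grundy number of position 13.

n :  0  1  2  3  4  5  6  7  8  9 10 11 12 13
G :  0  0  0  1  1  1  2  2  2  3  0  0  0  1

1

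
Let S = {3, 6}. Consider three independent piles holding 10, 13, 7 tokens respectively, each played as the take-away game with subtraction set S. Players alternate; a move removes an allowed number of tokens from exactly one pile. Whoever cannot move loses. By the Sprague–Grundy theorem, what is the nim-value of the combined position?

3

All piles use S = {3, 6}:
n :  0  1  2  3  4  5  6  7  8  9 10 11 12 13
G :  0  0  0  1  1  1  2  2  2  0  0  0  1  1
Pile A: G(10) = 0.
Pile B: G(13) = 1.
Pile C: G(7) = 2.
Combined Grundy value = 0 ⊕ 1 ⊕ 2 = 3.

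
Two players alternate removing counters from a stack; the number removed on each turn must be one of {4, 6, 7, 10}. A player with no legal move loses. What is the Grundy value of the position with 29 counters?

0

n :  0  1  2  3  4  5  6  7  8  9 10 11 12 13 14 15 16 17 18 19 20 21 22 23 24 25 26 27 28 29
G :  0  0  0  0  1  1  1  1  2  2  2  2  3  3  0  0  0  0  1  1  1  1  2  2  2  2  3  3  0  0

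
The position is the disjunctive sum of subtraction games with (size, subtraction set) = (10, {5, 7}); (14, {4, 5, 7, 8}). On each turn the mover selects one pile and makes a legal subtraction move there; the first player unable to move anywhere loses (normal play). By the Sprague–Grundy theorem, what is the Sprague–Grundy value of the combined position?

Pile A, S = {5, 7}:
G(0) = 0
G(1) = mex{} = 0
G(2) = mex{} = 0
G(3) = mex{} = 0
G(4) = mex{} = 0
G(5) = mex{0} = 1
G(6) = mex{0} = 1
G(7) = mex{0,0} = 1
G(8) = mex{0,0} = 1
G(9) = mex{0,0} = 1
G(10) = mex{1,0} = 2
G_A(10) = 2.
Pile B, S = {4, 5, 7, 8}:
n :  0  1  2  3  4  5  6  7  8  9 10 11 12 13 14
G :  0  0  0  0  1  1  1  1  2  2  2  2  0  0  0
G_B(14) = 0.
Combined Grundy value = 2 ⊕ 0 = 2.

2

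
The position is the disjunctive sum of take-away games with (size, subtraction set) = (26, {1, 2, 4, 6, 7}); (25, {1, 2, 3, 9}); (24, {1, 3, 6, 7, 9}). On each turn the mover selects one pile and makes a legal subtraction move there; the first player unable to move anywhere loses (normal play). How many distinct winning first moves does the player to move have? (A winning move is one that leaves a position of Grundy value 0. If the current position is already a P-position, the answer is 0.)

Pile A, S = {1, 2, 4, 6, 7}:
G(0) = 0
G(1) = mex{0} = 1
G(2) = mex{1,0} = 2
G(3) = mex{2,1} = 0
G(4) = mex{0,2,0} = 1
G(5) = mex{1,0,1} = 2
G(6) = mex{2,1,2,0} = 3
G(7) = mex{3,2,0,1,0} = 4
G(8) = mex{4,3,1,2,1} = 0
G(9) = mex{0,4,2,0,2} = 1
G(10) = mex{1,0,3,1,0} = 2
G(11) = mex{2,1,4,2,1} = 0
G(12) = mex{0,2,0,3,2} = 1
G(13) = mex{1,0,1,4,3} = 2
G(14) = mex{2,1,2,0,4} = 3
G(15) = mex{3,2,0,1,0} = 4
G(16) = mex{4,3,1,2,1} = 0
G(17) = mex{0,4,2,0,2} = 1
G(18) = mex{1,0,3,1,0} = 2
G(19) = mex{2,1,4,2,1} = 0
G(20) = mex{0,2,0,3,2} = 1
G(21) = mex{1,0,1,4,3} = 2
G(22) = mex{2,1,2,0,4} = 3
G(23) = mex{3,2,0,1,0} = 4
G(24) = mex{4,3,1,2,1} = 0
G(25) = mex{0,4,2,0,2} = 1
G(26) = mex{1,0,3,1,0} = 2
G_A(26) = 2.
Pile B, S = {1, 2, 3, 9}:
n :  0  1  2  3  4  5  6  7  8  9 10 11 12 13 14 15 16 17 18 19 20 21 22 23 24 25
G :  0  1  2  3  0  1  2  3  0  1  2  3  0  1  2  3  0  1  2  3  0  1  2  3  0  1
G_B(25) = 1.
Pile C, S = {1, 3, 6, 7, 9}:
n :  0  1  2  3  4  5  6  7  8  9 10 11 12 13 14 15 16 17 18 19 20 21 22 23 24
G :  0  1  0  1  0  1  2  3  2  3  2  3  0  1  0  1  0  1  2  3  2  3  2  3  0
G_C(24) = 0.
Combined Grundy value = 2 ⊕ 1 ⊕ 0 = 3.
A winning move leaves total XOR = 0, i.e. changes one component's Grundy value g to g ⊕ X where X is the current total.
Pile A: need g' = 2⊕3 = 1. Options: 26−1→G=1, 26−2→G=0, 26−4→G=3, 26−6→G=1, 26−7→G=0. Hits: 2.
Pile B: need g' = 1⊕3 = 2. Options: 25−1→G=0, 25−2→G=3, 25−3→G=2, 25−9→G=0. Hits: 1.
Pile C: need g' = 0⊕3 = 3. Options: 24−1→G=3, 24−3→G=3, 24−6→G=2, 24−7→G=1, 24−9→G=1. Hits: 2.

5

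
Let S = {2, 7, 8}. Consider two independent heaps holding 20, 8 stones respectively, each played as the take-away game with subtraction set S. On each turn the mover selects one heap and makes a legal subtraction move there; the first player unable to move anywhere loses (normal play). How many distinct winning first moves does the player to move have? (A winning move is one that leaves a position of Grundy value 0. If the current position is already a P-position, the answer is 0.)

4

All heaps use S = {2, 7, 8}:
G(0) = 0
G(1) = mex{} = 0
G(2) = mex{0} = 1
G(3) = mex{0} = 1
G(4) = mex{1} = 0
G(5) = mex{1} = 0
G(6) = mex{0} = 1
G(7) = mex{0,0} = 1
G(8) = mex{1,0,0} = 2
G(9) = mex{1,1,0} = 2
G(10) = mex{2,1,1} = 0
G(11) = mex{2,0,1} = 3
G(12) = mex{0,0,0} = 1
G(13) = mex{3,1,0} = 2
G(14) = mex{1,1,1} = 0
G(15) = mex{2,2,1} = 0
G(16) = mex{0,2,2} = 1
G(17) = mex{0,0,2} = 1
G(18) = mex{1,3,0} = 2
G(19) = mex{1,1,3} = 0
G(20) = mex{2,2,1} = 0
Heap A: G(20) = 0.
Heap B: G(8) = 2.
Combined Grundy value = 0 ⊕ 2 = 2.
A winning move leaves total XOR = 0, i.e. changes one component's Grundy value g to g ⊕ X where X is the current total.
Heap A: need g' = 0⊕2 = 2. Options: 20−2→G=2, 20−7→G=2, 20−8→G=1. Hits: 2.
Heap B: need g' = 2⊕2 = 0. Options: 8−2→G=1, 8−7→G=0, 8−8→G=0. Hits: 2.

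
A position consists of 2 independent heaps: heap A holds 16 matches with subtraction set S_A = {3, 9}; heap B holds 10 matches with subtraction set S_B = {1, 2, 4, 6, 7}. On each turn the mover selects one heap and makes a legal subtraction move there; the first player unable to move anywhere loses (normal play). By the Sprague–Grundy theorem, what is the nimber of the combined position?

3

Heap A, S = {3, 9}:
n :  0  1  2  3  4  5  6  7  8  9 10 11 12 13 14 15 16
G :  0  0  0  1  1  1  0  0  0  1  1  1  0  0  0  1  1
G_A(16) = 1.
Heap B, S = {1, 2, 4, 6, 7}:
G(0) = 0
G(1) = mex{0} = 1
G(2) = mex{1,0} = 2
G(3) = mex{2,1} = 0
G(4) = mex{0,2,0} = 1
G(5) = mex{1,0,1} = 2
G(6) = mex{2,1,2,0} = 3
G(7) = mex{3,2,0,1,0} = 4
G(8) = mex{4,3,1,2,1} = 0
G(9) = mex{0,4,2,0,2} = 1
G(10) = mex{1,0,3,1,0} = 2
G_B(10) = 2.
Combined Grundy value = 1 ⊕ 2 = 3.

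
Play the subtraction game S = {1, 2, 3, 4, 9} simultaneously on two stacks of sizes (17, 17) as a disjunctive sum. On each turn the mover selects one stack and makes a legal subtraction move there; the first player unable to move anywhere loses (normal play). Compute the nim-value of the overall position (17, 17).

0

All stacks use S = {1, 2, 3, 4, 9}:
n :  0  1  2  3  4  5  6  7  8  9 10 11 12 13 14 15 16 17
G :  0  1  2  3  4  0  1  2  3  4  0  1  2  3  4  0  1  2
Stack A: G(17) = 2.
Stack B: G(17) = 2.
Combined Grundy value = 2 ⊕ 2 = 0.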